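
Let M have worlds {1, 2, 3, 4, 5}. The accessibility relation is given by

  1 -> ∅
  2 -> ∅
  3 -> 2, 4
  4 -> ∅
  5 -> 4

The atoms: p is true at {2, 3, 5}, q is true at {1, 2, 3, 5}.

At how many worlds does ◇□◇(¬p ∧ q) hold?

2

1: no successors, so ◇□◇(¬p ∧ q) fails. ✗
2: no successors, so ◇□◇(¬p ∧ q) fails. ✗
3: successors {2, 4}; □◇(¬p ∧ q) there: 2:T, 4:T. ✓
4: no successors, so ◇□◇(¬p ∧ q) fails. ✗
5: successors {4}; □◇(¬p ∧ q) there: 4:T. ✓
Satisfying worlds: {3, 5}.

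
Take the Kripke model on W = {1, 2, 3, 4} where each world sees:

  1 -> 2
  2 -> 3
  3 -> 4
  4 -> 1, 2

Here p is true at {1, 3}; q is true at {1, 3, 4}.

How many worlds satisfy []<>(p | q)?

1: successors {2}; <>(p | q) there: 2:T. ✓
2: successors {3}; <>(p | q) there: 3:T. ✓
3: successors {4}; <>(p | q) there: 4:T. ✓
4: successors {1, 2}; <>(p | q) there: 1:F, 2:T. ✗
Satisfying worlds: {1, 2, 3}.

3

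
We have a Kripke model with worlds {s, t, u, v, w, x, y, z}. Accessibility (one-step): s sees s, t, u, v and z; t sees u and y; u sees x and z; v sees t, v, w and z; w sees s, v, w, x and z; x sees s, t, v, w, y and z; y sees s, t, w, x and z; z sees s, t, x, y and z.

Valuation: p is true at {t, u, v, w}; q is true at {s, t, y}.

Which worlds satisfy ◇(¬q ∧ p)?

s: successors {s, t, u, v, z}; ¬q ∧ p there: s:F, t:F, u:T, v:T, z:F. ✓
t: successors {u, y}; ¬q ∧ p there: u:T, y:F. ✓
u: successors {x, z}; ¬q ∧ p there: x:F, z:F. ✗
v: successors {t, v, w, z}; ¬q ∧ p there: t:F, v:T, w:T, z:F. ✓
w: successors {s, v, w, x, z}; ¬q ∧ p there: s:F, v:T, w:T, x:F, z:F. ✓
x: successors {s, t, v, w, y, z}; ¬q ∧ p there: s:F, t:F, v:T, w:T, y:F, z:F. ✓
y: successors {s, t, w, x, z}; ¬q ∧ p there: s:F, t:F, w:T, x:F, z:F. ✓
z: successors {s, t, x, y, z}; ¬q ∧ p there: s:F, t:F, x:F, y:F, z:F. ✗

{s, t, v, w, x, y}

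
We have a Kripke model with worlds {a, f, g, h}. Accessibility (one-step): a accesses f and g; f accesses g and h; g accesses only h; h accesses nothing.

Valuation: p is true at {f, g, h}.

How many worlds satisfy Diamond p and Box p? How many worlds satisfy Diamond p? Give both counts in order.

3 and 3

For Diamond p and Box p:
a: Diamond p is T, Box p is T. ✓
f: Diamond p is T, Box p is T. ✓
g: Diamond p is T, Box p is T. ✓
h: Diamond p is F, Box p is T. ✗
— 3 worlds.
For Diamond p:
a: successors {f, g}; p there: f:T, g:T. ✓
f: successors {g, h}; p there: g:T, h:T. ✓
g: successors {h}; p there: h:T. ✓
h: no successors, so Diamond p fails. ✗
— 3 worlds.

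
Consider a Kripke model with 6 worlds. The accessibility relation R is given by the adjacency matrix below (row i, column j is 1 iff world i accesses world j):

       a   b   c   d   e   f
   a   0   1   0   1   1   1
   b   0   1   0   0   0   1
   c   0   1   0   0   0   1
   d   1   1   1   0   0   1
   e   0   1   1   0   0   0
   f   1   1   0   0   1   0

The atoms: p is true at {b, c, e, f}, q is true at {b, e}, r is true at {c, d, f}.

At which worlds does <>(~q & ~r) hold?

a: successors {b, d, e, f}; ~q & ~r there: b:F, d:F, e:F, f:F. ✗
b: successors {b, f}; ~q & ~r there: b:F, f:F. ✗
c: successors {b, f}; ~q & ~r there: b:F, f:F. ✗
d: successors {a, b, c, f}; ~q & ~r there: a:T, b:F, c:F, f:F. ✓
e: successors {b, c}; ~q & ~r there: b:F, c:F. ✗
f: successors {a, b, e}; ~q & ~r there: a:T, b:F, e:F. ✓

{d, f}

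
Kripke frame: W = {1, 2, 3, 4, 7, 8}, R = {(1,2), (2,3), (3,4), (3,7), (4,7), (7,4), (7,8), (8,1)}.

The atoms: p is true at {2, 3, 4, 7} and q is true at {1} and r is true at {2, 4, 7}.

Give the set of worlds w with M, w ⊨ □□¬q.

{1, 2, 3, 4, 8}

1: successors {2}; □¬q there: 2:T. ✓
2: successors {3}; □¬q there: 3:T. ✓
3: successors {4, 7}; □¬q there: 4:T, 7:T. ✓
4: successors {7}; □¬q there: 7:T. ✓
7: successors {4, 8}; □¬q there: 4:T, 8:F. ✗
8: successors {1}; □¬q there: 1:T. ✓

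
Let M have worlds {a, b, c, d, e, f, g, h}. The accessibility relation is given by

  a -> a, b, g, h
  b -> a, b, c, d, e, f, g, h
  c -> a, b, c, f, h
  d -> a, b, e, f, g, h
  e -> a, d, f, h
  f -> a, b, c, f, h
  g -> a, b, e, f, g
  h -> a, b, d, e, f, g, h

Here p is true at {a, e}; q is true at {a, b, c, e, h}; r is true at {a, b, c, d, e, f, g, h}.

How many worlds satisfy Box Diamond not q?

8

a: successors {a, b, g, h}; Diamond not q there: a:T, b:T, g:T, h:T. ✓
b: successors {a, b, c, d, e, f, g, h}; Diamond not q there: a:T, b:T, c:T, d:T, e:T, f:T, g:T, h:T. ✓
c: successors {a, b, c, f, h}; Diamond not q there: a:T, b:T, c:T, f:T, h:T. ✓
d: successors {a, b, e, f, g, h}; Diamond not q there: a:T, b:T, e:T, f:T, g:T, h:T. ✓
e: successors {a, d, f, h}; Diamond not q there: a:T, d:T, f:T, h:T. ✓
f: successors {a, b, c, f, h}; Diamond not q there: a:T, b:T, c:T, f:T, h:T. ✓
g: successors {a, b, e, f, g}; Diamond not q there: a:T, b:T, e:T, f:T, g:T. ✓
h: successors {a, b, d, e, f, g, h}; Diamond not q there: a:T, b:T, d:T, e:T, f:T, g:T, h:T. ✓
Satisfying worlds: {a, b, c, d, e, f, g, h}.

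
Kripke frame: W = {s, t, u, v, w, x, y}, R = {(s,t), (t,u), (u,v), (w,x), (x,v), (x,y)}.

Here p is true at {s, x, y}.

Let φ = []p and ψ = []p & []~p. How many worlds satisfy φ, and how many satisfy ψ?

3 and 2

For []p:
s: successors {t}; p there: t:F. ✗
t: successors {u}; p there: u:F. ✗
u: successors {v}; p there: v:F. ✗
v: no successors, so []p holds vacuously. ✓
w: successors {x}; p there: x:T. ✓
x: successors {v, y}; p there: v:F, y:T. ✗
y: no successors, so []p holds vacuously. ✓
— 3 worlds.
For []p & []~p:
s: []p is F, []~p is T. ✗
t: []p is F, []~p is T. ✗
u: []p is F, []~p is T. ✗
v: []p is T, []~p is T. ✓
w: []p is T, []~p is F. ✗
x: []p is F, []~p is F. ✗
y: []p is T, []~p is T. ✓
— 2 worlds.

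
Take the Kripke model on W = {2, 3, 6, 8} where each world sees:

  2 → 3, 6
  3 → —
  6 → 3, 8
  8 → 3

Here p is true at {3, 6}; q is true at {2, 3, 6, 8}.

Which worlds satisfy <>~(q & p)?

2: successors {3, 6}; ~(q & p) there: 3:F, 6:F. ✗
3: no successors, so <>~(q & p) fails. ✗
6: successors {3, 8}; ~(q & p) there: 3:F, 8:T. ✓
8: successors {3}; ~(q & p) there: 3:F. ✗

{6}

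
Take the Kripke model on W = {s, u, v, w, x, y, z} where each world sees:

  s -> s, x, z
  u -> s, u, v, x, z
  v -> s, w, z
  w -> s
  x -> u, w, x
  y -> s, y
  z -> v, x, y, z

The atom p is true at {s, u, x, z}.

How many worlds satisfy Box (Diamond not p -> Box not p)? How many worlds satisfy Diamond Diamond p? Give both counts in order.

1 and 7

For Box (Diamond not p -> Box not p):
s: successors {s, x, z}; Diamond not p -> Box not p there: s:T, x:F, z:F. ✗
u: successors {s, u, v, x, z}; Diamond not p -> Box not p there: s:T, u:F, v:F, x:F, z:F. ✗
v: successors {s, w, z}; Diamond not p -> Box not p there: s:T, w:T, z:F. ✗
w: successors {s}; Diamond not p -> Box not p there: s:T. ✓
x: successors {u, w, x}; Diamond not p -> Box not p there: u:F, w:T, x:F. ✗
y: successors {s, y}; Diamond not p -> Box not p there: s:T, y:F. ✗
z: successors {v, x, y, z}; Diamond not p -> Box not p there: v:F, x:F, y:F, z:F. ✗
— 1 world.
For Diamond Diamond p:
s: successors {s, x, z}; Diamond p there: s:T, x:T, z:T. ✓
u: successors {s, u, v, x, z}; Diamond p there: s:T, u:T, v:T, x:T, z:T. ✓
v: successors {s, w, z}; Diamond p there: s:T, w:T, z:T. ✓
w: successors {s}; Diamond p there: s:T. ✓
x: successors {u, w, x}; Diamond p there: u:T, w:T, x:T. ✓
y: successors {s, y}; Diamond p there: s:T, y:T. ✓
z: successors {v, x, y, z}; Diamond p there: v:T, x:T, y:T, z:T. ✓
— 7 worlds.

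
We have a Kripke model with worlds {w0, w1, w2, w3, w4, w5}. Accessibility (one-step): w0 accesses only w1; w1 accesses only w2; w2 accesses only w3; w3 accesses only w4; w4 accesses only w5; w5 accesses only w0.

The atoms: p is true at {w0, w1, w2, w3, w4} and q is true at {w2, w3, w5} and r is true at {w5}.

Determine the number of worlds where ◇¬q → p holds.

w0: ◇¬q is T, p is T. ✓
w1: ◇¬q is F, p is T. ✓
w2: ◇¬q is F, p is T. ✓
w3: ◇¬q is T, p is T. ✓
w4: ◇¬q is F, p is T. ✓
w5: ◇¬q is T, p is F. ✗
Satisfying worlds: {w0, w1, w2, w3, w4}.

5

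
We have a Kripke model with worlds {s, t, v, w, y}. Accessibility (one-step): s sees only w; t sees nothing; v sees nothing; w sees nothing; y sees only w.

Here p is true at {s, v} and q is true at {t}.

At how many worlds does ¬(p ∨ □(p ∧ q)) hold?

s: p ∨ □(p ∧ q) is T. ✗
t: p ∨ □(p ∧ q) is T. ✗
v: p ∨ □(p ∧ q) is T. ✗
w: p ∨ □(p ∧ q) is T. ✗
y: p ∨ □(p ∧ q) is F. ✓
Satisfying worlds: {y}.

1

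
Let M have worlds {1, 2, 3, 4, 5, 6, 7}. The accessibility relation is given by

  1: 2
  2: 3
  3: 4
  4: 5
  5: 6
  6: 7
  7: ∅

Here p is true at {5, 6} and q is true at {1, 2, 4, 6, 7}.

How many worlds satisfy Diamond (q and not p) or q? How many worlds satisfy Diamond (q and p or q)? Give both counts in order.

6 and 4

For Diamond (q and not p) or q:
1: Diamond (q and not p) is T, q is T. ✓
2: Diamond (q and not p) is F, q is T. ✓
3: Diamond (q and not p) is T, q is F. ✓
4: Diamond (q and not p) is F, q is T. ✓
5: Diamond (q and not p) is F, q is F. ✗
6: Diamond (q and not p) is T, q is T. ✓
7: Diamond (q and not p) is F, q is T. ✓
— 6 worlds.
For Diamond (q and p or q):
1: successors {2}; q and p or q there: 2:T. ✓
2: successors {3}; q and p or q there: 3:F. ✗
3: successors {4}; q and p or q there: 4:T. ✓
4: successors {5}; q and p or q there: 5:F. ✗
5: successors {6}; q and p or q there: 6:T. ✓
6: successors {7}; q and p or q there: 7:T. ✓
7: no successors, so Diamond (q and p or q) fails. ✗
— 4 worlds.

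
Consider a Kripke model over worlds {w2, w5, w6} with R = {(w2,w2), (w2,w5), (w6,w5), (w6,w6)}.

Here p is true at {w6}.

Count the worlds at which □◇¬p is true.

1

w2: successors {w2, w5}; ◇¬p there: w2:T, w5:F. ✗
w5: no successors, so □◇¬p holds vacuously. ✓
w6: successors {w5, w6}; ◇¬p there: w5:F, w6:T. ✗
Satisfying worlds: {w5}.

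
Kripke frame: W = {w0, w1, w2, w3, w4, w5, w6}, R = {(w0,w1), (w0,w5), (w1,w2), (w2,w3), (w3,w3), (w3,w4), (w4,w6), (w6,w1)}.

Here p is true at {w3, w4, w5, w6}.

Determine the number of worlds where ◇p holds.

4

w0: successors {w1, w5}; p there: w1:F, w5:T. ✓
w1: successors {w2}; p there: w2:F. ✗
w2: successors {w3}; p there: w3:T. ✓
w3: successors {w3, w4}; p there: w3:T, w4:T. ✓
w4: successors {w6}; p there: w6:T. ✓
w5: no successors, so ◇p fails. ✗
w6: successors {w1}; p there: w1:F. ✗
Satisfying worlds: {w0, w2, w3, w4}.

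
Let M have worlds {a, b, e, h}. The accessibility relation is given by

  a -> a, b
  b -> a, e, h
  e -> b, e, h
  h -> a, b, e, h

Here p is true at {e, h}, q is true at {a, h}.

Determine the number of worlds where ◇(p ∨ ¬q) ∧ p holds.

a: ◇(p ∨ ¬q) is T, p is F. ✗
b: ◇(p ∨ ¬q) is T, p is F. ✗
e: ◇(p ∨ ¬q) is T, p is T. ✓
h: ◇(p ∨ ¬q) is T, p is T. ✓
Satisfying worlds: {e, h}.

2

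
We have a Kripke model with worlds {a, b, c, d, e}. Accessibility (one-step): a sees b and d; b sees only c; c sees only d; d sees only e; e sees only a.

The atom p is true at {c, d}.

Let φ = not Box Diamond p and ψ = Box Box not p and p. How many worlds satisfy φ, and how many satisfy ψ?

For not Box Diamond p:
a: Box Diamond p is F. ✓
b: Box Diamond p is T. ✗
c: Box Diamond p is F. ✓
d: Box Diamond p is F. ✓
e: Box Diamond p is T. ✗
— 3 worlds.
For Box Box not p and p:
a: Box Box not p is F, p is F. ✗
b: Box Box not p is F, p is F. ✗
c: Box Box not p is T, p is T. ✓
d: Box Box not p is T, p is T. ✓
e: Box Box not p is F, p is F. ✗
— 2 worlds.

3 and 2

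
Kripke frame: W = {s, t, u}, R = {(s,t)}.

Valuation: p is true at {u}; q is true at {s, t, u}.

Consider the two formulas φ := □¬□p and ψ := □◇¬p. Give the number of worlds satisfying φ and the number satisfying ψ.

For □¬□p:
s: successors {t}; ¬□p there: t:F. ✗
t: no successors, so □¬□p holds vacuously. ✓
u: no successors, so □¬□p holds vacuously. ✓
— 2 worlds.
For □◇¬p:
s: successors {t}; ◇¬p there: t:F. ✗
t: no successors, so □◇¬p holds vacuously. ✓
u: no successors, so □◇¬p holds vacuously. ✓
— 2 worlds.

2 and 2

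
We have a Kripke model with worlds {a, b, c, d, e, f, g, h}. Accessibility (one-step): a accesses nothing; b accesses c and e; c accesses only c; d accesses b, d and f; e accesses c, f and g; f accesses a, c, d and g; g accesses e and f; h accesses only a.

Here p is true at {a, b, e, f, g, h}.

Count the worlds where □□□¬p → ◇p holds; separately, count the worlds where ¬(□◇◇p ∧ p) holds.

For □□□¬p → ◇p:
a: □□□¬p is T, ◇p is F. ✗
b: □□□¬p is F, ◇p is T. ✓
c: □□□¬p is T, ◇p is F. ✗
d: □□□¬p is F, ◇p is T. ✓
e: □□□¬p is F, ◇p is T. ✓
f: □□□¬p is F, ◇p is T. ✓
g: □□□¬p is F, ◇p is T. ✓
h: □□□¬p is T, ◇p is T. ✓
— 6 worlds.
For ¬(□◇◇p ∧ p):
a: □◇◇p ∧ p is T. ✗
b: □◇◇p ∧ p is F. ✓
c: □◇◇p ∧ p is F. ✓
d: □◇◇p ∧ p is F. ✓
e: □◇◇p ∧ p is F. ✓
f: □◇◇p ∧ p is F. ✓
g: □◇◇p ∧ p is T. ✗
h: □◇◇p ∧ p is F. ✓
— 6 worlds.

6 and 6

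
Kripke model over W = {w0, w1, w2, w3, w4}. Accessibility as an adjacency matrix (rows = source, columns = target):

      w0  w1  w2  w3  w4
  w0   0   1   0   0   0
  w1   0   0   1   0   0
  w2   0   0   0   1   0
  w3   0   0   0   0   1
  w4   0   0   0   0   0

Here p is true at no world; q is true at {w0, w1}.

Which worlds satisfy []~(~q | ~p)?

w0: successors {w1}; ~(~q | ~p) there: w1:F. ✗
w1: successors {w2}; ~(~q | ~p) there: w2:F. ✗
w2: successors {w3}; ~(~q | ~p) there: w3:F. ✗
w3: successors {w4}; ~(~q | ~p) there: w4:F. ✗
w4: no successors, so []~(~q | ~p) holds vacuously. ✓

{w4}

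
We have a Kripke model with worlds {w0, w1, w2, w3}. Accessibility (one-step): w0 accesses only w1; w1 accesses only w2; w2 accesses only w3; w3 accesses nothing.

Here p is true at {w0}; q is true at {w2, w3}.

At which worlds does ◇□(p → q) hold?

{w0, w1, w2}

w0: successors {w1}; □(p → q) there: w1:T. ✓
w1: successors {w2}; □(p → q) there: w2:T. ✓
w2: successors {w3}; □(p → q) there: w3:T. ✓
w3: no successors, so ◇□(p → q) fails. ✗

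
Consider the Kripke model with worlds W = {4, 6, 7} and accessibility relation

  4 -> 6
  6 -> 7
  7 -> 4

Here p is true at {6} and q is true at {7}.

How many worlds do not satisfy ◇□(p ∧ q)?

4: successors {6}; □(p ∧ q) there: 6:F. ✗
6: successors {7}; □(p ∧ q) there: 7:F. ✗
7: successors {4}; □(p ∧ q) there: 4:F. ✗
Satisfying worlds: ∅.
So ◇□(p ∧ q) fails at the other 3 worlds.

3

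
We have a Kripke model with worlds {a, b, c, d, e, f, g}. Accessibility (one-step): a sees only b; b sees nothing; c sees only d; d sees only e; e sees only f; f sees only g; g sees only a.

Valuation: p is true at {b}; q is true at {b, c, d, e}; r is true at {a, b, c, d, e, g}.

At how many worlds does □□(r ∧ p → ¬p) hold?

a: successors {b}; □(r ∧ p → ¬p) there: b:T. ✓
b: no successors, so □□(r ∧ p → ¬p) holds vacuously. ✓
c: successors {d}; □(r ∧ p → ¬p) there: d:T. ✓
d: successors {e}; □(r ∧ p → ¬p) there: e:T. ✓
e: successors {f}; □(r ∧ p → ¬p) there: f:T. ✓
f: successors {g}; □(r ∧ p → ¬p) there: g:T. ✓
g: successors {a}; □(r ∧ p → ¬p) there: a:F. ✗
Satisfying worlds: {a, b, c, d, e, f}.

6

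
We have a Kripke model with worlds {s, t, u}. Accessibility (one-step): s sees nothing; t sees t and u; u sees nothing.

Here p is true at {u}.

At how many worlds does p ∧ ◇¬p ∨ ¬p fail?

s: p ∧ ◇¬p is F, ¬p is T. ✓
t: p ∧ ◇¬p is F, ¬p is T. ✓
u: p ∧ ◇¬p is F, ¬p is F. ✗
Satisfying worlds: {s, t}.
So p ∧ ◇¬p ∨ ¬p fails at the other 1 world.

1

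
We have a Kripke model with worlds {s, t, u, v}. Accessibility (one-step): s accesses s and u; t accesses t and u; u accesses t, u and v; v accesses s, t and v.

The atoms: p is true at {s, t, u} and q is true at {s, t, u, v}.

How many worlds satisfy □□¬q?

s: successors {s, u}; □¬q there: s:F, u:F. ✗
t: successors {t, u}; □¬q there: t:F, u:F. ✗
u: successors {t, u, v}; □¬q there: t:F, u:F, v:F. ✗
v: successors {s, t, v}; □¬q there: s:F, t:F, v:F. ✗
Satisfying worlds: ∅.

0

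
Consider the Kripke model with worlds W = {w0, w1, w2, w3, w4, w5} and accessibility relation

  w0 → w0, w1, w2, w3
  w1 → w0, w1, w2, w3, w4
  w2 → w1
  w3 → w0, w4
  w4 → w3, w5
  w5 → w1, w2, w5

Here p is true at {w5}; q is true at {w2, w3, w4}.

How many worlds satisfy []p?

0

w0: successors {w0, w1, w2, w3}; p there: w0:F, w1:F, w2:F, w3:F. ✗
w1: successors {w0, w1, w2, w3, w4}; p there: w0:F, w1:F, w2:F, w3:F, w4:F. ✗
w2: successors {w1}; p there: w1:F. ✗
w3: successors {w0, w4}; p there: w0:F, w4:F. ✗
w4: successors {w3, w5}; p there: w3:F, w5:T. ✗
w5: successors {w1, w2, w5}; p there: w1:F, w2:F, w5:T. ✗
Satisfying worlds: ∅.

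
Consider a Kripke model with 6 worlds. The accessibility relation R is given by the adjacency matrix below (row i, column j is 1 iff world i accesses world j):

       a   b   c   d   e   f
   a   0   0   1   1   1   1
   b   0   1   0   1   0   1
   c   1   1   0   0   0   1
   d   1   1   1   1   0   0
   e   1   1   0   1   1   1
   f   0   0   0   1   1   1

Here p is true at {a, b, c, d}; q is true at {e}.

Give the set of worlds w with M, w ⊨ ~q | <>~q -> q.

a: ~q | <>~q is T, q is F. ✗
b: ~q | <>~q is T, q is F. ✗
c: ~q | <>~q is T, q is F. ✗
d: ~q | <>~q is T, q is F. ✗
e: ~q | <>~q is T, q is T. ✓
f: ~q | <>~q is T, q is F. ✗

{e}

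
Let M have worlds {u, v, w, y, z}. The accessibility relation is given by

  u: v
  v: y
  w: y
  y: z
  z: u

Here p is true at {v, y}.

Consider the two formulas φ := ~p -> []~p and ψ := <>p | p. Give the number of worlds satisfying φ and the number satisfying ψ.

3 and 4

For ~p -> []~p:
u: ~p is T, []~p is F. ✗
v: ~p is F, []~p is F. ✓
w: ~p is T, []~p is F. ✗
y: ~p is F, []~p is T. ✓
z: ~p is T, []~p is T. ✓
— 3 worlds.
For <>p | p:
u: <>p is T, p is F. ✓
v: <>p is T, p is T. ✓
w: <>p is T, p is F. ✓
y: <>p is F, p is T. ✓
z: <>p is F, p is F. ✗
— 4 worlds.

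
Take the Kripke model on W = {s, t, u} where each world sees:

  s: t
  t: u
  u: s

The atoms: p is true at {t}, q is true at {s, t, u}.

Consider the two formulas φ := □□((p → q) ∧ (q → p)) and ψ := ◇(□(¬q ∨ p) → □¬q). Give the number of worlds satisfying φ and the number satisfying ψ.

1 and 2

For □□((p → q) ∧ (q → p)):
s: successors {t}; □((p → q) ∧ (q → p)) there: t:F. ✗
t: successors {u}; □((p → q) ∧ (q → p)) there: u:F. ✗
u: successors {s}; □((p → q) ∧ (q → p)) there: s:T. ✓
— 1 world.
For ◇(□(¬q ∨ p) → □¬q):
s: successors {t}; □(¬q ∨ p) → □¬q there: t:T. ✓
t: successors {u}; □(¬q ∨ p) → □¬q there: u:T. ✓
u: successors {s}; □(¬q ∨ p) → □¬q there: s:F. ✗
— 2 worlds.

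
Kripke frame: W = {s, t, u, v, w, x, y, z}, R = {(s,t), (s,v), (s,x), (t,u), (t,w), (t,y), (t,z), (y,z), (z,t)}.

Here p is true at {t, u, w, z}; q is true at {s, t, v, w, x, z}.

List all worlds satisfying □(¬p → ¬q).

{t, u, v, w, x, y, z}

s: successors {t, v, x}; ¬p → ¬q there: t:T, v:F, x:F. ✗
t: successors {u, w, y, z}; ¬p → ¬q there: u:T, w:T, y:T, z:T. ✓
u: no successors, so □(¬p → ¬q) holds vacuously. ✓
v: no successors, so □(¬p → ¬q) holds vacuously. ✓
w: no successors, so □(¬p → ¬q) holds vacuously. ✓
x: no successors, so □(¬p → ¬q) holds vacuously. ✓
y: successors {z}; ¬p → ¬q there: z:T. ✓
z: successors {t}; ¬p → ¬q there: t:T. ✓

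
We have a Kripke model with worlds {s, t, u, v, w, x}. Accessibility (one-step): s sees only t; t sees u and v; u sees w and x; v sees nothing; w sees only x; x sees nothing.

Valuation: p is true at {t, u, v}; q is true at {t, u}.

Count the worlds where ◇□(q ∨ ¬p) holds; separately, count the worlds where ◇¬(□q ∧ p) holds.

3 and 4

For ◇□(q ∨ ¬p):
s: successors {t}; □(q ∨ ¬p) there: t:F. ✗
t: successors {u, v}; □(q ∨ ¬p) there: u:T, v:T. ✓
u: successors {w, x}; □(q ∨ ¬p) there: w:T, x:T. ✓
v: no successors, so ◇□(q ∨ ¬p) fails. ✗
w: successors {x}; □(q ∨ ¬p) there: x:T. ✓
x: no successors, so ◇□(q ∨ ¬p) fails. ✗
— 3 worlds.
For ◇¬(□q ∧ p):
s: successors {t}; ¬(□q ∧ p) there: t:T. ✓
t: successors {u, v}; ¬(□q ∧ p) there: u:T, v:F. ✓
u: successors {w, x}; ¬(□q ∧ p) there: w:T, x:T. ✓
v: no successors, so ◇¬(□q ∧ p) fails. ✗
w: successors {x}; ¬(□q ∧ p) there: x:T. ✓
x: no successors, so ◇¬(□q ∧ p) fails. ✗
— 4 worlds.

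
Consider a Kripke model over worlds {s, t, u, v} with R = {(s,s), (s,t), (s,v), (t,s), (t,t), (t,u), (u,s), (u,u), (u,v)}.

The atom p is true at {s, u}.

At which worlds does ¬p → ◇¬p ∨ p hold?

s: ¬p is F, ◇¬p ∨ p is T. ✓
t: ¬p is T, ◇¬p ∨ p is T. ✓
u: ¬p is F, ◇¬p ∨ p is T. ✓
v: ¬p is T, ◇¬p ∨ p is F. ✗

{s, t, u}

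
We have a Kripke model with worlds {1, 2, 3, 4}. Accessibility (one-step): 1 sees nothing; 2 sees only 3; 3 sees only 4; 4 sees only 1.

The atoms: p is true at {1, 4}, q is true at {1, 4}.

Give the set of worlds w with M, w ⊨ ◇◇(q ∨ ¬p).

{2, 3}

1: no successors, so ◇◇(q ∨ ¬p) fails. ✗
2: successors {3}; ◇(q ∨ ¬p) there: 3:T. ✓
3: successors {4}; ◇(q ∨ ¬p) there: 4:T. ✓
4: successors {1}; ◇(q ∨ ¬p) there: 1:F. ✗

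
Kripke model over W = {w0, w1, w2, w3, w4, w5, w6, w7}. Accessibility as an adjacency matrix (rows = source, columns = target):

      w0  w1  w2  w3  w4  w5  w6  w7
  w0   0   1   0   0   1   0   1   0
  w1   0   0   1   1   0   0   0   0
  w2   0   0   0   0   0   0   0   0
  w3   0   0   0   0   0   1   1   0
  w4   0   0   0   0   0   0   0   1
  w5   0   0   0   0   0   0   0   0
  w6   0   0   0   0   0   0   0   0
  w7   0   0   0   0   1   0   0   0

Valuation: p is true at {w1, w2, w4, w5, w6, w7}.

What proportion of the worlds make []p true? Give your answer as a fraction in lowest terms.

w0: successors {w1, w4, w6}; p there: w1:T, w4:T, w6:T. ✓
w1: successors {w2, w3}; p there: w2:T, w3:F. ✗
w2: no successors, so []p holds vacuously. ✓
w3: successors {w5, w6}; p there: w5:T, w6:T. ✓
w4: successors {w7}; p there: w7:T. ✓
w5: no successors, so []p holds vacuously. ✓
w6: no successors, so []p holds vacuously. ✓
w7: successors {w4}; p there: w4:T. ✓
That's 7 of 8 worlds, so 7/8.

7/8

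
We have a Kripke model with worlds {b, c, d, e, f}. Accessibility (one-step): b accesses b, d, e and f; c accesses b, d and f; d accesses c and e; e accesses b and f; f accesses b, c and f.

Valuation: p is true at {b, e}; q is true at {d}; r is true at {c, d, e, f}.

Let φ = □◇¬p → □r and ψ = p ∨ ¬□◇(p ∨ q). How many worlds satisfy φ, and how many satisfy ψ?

1 and 2

For □◇¬p → □r:
b: □◇¬p is T, □r is F. ✗
c: □◇¬p is T, □r is F. ✗
d: □◇¬p is T, □r is T. ✓
e: □◇¬p is T, □r is F. ✗
f: □◇¬p is T, □r is F. ✗
— 1 world.
For p ∨ ¬□◇(p ∨ q):
b: p is T, ¬□◇(p ∨ q) is F. ✓
c: p is F, ¬□◇(p ∨ q) is F. ✗
d: p is F, ¬□◇(p ∨ q) is F. ✗
e: p is T, ¬□◇(p ∨ q) is F. ✓
f: p is F, ¬□◇(p ∨ q) is F. ✗
— 2 worlds.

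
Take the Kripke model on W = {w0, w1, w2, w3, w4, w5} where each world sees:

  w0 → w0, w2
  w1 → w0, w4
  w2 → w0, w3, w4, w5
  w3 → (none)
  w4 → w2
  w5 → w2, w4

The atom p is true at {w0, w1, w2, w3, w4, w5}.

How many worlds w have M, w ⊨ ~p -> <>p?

w0: ~p is F, <>p is T. ✓
w1: ~p is F, <>p is T. ✓
w2: ~p is F, <>p is T. ✓
w3: ~p is F, <>p is F. ✓
w4: ~p is F, <>p is T. ✓
w5: ~p is F, <>p is T. ✓
Satisfying worlds: {w0, w1, w2, w3, w4, w5}.

6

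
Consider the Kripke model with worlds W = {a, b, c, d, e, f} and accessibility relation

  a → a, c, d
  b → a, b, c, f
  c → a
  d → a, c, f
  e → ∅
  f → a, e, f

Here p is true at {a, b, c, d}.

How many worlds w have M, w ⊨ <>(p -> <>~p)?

a: successors {a, c, d}; p -> <>~p there: a:F, c:F, d:T. ✓
b: successors {a, b, c, f}; p -> <>~p there: a:F, b:T, c:F, f:T. ✓
c: successors {a}; p -> <>~p there: a:F. ✗
d: successors {a, c, f}; p -> <>~p there: a:F, c:F, f:T. ✓
e: no successors, so <>(p -> <>~p) fails. ✗
f: successors {a, e, f}; p -> <>~p there: a:F, e:T, f:T. ✓
Satisfying worlds: {a, b, d, f}.

4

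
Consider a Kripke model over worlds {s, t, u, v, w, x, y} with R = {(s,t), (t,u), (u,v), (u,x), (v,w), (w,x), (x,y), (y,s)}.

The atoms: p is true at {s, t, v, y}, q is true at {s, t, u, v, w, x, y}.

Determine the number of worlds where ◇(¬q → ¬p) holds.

7

s: successors {t}; ¬q → ¬p there: t:T. ✓
t: successors {u}; ¬q → ¬p there: u:T. ✓
u: successors {v, x}; ¬q → ¬p there: v:T, x:T. ✓
v: successors {w}; ¬q → ¬p there: w:T. ✓
w: successors {x}; ¬q → ¬p there: x:T. ✓
x: successors {y}; ¬q → ¬p there: y:T. ✓
y: successors {s}; ¬q → ¬p there: s:T. ✓
Satisfying worlds: {s, t, u, v, w, x, y}.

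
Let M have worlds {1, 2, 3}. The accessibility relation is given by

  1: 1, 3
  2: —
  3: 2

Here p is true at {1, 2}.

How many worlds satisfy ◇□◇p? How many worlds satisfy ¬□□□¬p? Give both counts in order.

For ◇□◇p:
1: successors {1, 3}; □◇p there: 1:T, 3:F. ✓
2: no successors, so ◇□◇p fails. ✗
3: successors {2}; □◇p there: 2:T. ✓
— 2 worlds.
For ¬□□□¬p:
1: □□□¬p is F. ✓
2: □□□¬p is T. ✗
3: □□□¬p is T. ✗
— 1 world.

2 and 1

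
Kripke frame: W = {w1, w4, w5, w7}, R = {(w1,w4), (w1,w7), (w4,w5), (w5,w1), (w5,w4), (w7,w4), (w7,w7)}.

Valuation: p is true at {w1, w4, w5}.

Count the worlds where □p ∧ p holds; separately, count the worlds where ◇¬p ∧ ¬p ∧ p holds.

For □p ∧ p:
w1: □p is F, p is T. ✗
w4: □p is T, p is T. ✓
w5: □p is T, p is T. ✓
w7: □p is F, p is F. ✗
— 2 worlds.
For ◇¬p ∧ ¬p ∧ p:
w1: ◇¬p ∧ ¬p is F, p is T. ✗
w4: ◇¬p ∧ ¬p is F, p is T. ✗
w5: ◇¬p ∧ ¬p is F, p is T. ✗
w7: ◇¬p ∧ ¬p is T, p is F. ✗
— 0 worlds.

2 and 0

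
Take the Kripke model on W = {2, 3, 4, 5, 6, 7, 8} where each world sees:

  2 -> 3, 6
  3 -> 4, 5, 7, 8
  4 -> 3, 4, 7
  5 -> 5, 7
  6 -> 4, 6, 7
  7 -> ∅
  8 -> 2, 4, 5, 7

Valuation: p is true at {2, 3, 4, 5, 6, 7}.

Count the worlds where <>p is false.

1

2: successors {3, 6}; p there: 3:T, 6:T. ✓
3: successors {4, 5, 7, 8}; p there: 4:T, 5:T, 7:T, 8:F. ✓
4: successors {3, 4, 7}; p there: 3:T, 4:T, 7:T. ✓
5: successors {5, 7}; p there: 5:T, 7:T. ✓
6: successors {4, 6, 7}; p there: 4:T, 6:T, 7:T. ✓
7: no successors, so <>p fails. ✗
8: successors {2, 4, 5, 7}; p there: 2:T, 4:T, 5:T, 7:T. ✓
Satisfying worlds: {2, 3, 4, 5, 6, 8}.
So <>p fails at the other 1 world.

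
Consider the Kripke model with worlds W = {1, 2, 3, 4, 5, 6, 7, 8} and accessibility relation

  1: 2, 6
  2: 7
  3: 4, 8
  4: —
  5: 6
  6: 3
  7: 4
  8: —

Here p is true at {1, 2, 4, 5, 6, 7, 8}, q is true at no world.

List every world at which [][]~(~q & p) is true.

{3, 4, 5, 7, 8}

1: successors {2, 6}; []~(~q & p) there: 2:F, 6:T. ✗
2: successors {7}; []~(~q & p) there: 7:F. ✗
3: successors {4, 8}; []~(~q & p) there: 4:T, 8:T. ✓
4: no successors, so [][]~(~q & p) holds vacuously. ✓
5: successors {6}; []~(~q & p) there: 6:T. ✓
6: successors {3}; []~(~q & p) there: 3:F. ✗
7: successors {4}; []~(~q & p) there: 4:T. ✓
8: no successors, so [][]~(~q & p) holds vacuously. ✓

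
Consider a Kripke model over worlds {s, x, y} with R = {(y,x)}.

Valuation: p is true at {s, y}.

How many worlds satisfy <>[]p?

1

s: no successors, so <>[]p fails. ✗
x: no successors, so <>[]p fails. ✗
y: successors {x}; []p there: x:T. ✓
Satisfying worlds: {y}.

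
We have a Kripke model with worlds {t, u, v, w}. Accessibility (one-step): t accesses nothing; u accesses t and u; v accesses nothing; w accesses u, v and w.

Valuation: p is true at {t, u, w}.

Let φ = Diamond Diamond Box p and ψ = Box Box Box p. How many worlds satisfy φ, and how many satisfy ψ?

For Diamond Diamond Box p:
t: no successors, so Diamond Diamond Box p fails. ✗
u: successors {t, u}; Diamond Box p there: t:F, u:T. ✓
v: no successors, so Diamond Diamond Box p fails. ✗
w: successors {u, v, w}; Diamond Box p there: u:T, v:F, w:T. ✓
— 2 worlds.
For Box Box Box p:
t: no successors, so Box Box Box p holds vacuously. ✓
u: successors {t, u}; Box Box p there: t:T, u:T. ✓
v: no successors, so Box Box Box p holds vacuously. ✓
w: successors {u, v, w}; Box Box p there: u:T, v:T, w:F. ✗
— 3 worlds.

2 and 3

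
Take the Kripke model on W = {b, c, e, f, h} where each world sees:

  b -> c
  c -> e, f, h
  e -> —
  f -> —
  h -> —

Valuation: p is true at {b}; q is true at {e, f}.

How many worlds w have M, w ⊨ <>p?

0

b: successors {c}; p there: c:F. ✗
c: successors {e, f, h}; p there: e:F, f:F, h:F. ✗
e: no successors, so <>p fails. ✗
f: no successors, so <>p fails. ✗
h: no successors, so <>p fails. ✗
Satisfying worlds: ∅.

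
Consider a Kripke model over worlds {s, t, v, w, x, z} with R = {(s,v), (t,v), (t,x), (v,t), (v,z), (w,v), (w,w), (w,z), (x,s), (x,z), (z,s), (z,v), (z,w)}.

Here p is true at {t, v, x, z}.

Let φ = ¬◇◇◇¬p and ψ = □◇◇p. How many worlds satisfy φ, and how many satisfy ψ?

0 and 6

For ¬◇◇◇¬p:
s: ◇◇◇¬p is T. ✗
t: ◇◇◇¬p is T. ✗
v: ◇◇◇¬p is T. ✗
w: ◇◇◇¬p is T. ✗
x: ◇◇◇¬p is T. ✗
z: ◇◇◇¬p is T. ✗
— 0 worlds.
For □◇◇p:
s: successors {v}; ◇◇p there: v:T. ✓
t: successors {v, x}; ◇◇p there: v:T, x:T. ✓
v: successors {t, z}; ◇◇p there: t:T, z:T. ✓
w: successors {v, w, z}; ◇◇p there: v:T, w:T, z:T. ✓
x: successors {s, z}; ◇◇p there: s:T, z:T. ✓
z: successors {s, v, w}; ◇◇p there: s:T, v:T, w:T. ✓
— 6 worlds.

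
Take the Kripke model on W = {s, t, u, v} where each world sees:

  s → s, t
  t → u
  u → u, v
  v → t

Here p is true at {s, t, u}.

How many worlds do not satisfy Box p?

s: successors {s, t}; p there: s:T, t:T. ✓
t: successors {u}; p there: u:T. ✓
u: successors {u, v}; p there: u:T, v:F. ✗
v: successors {t}; p there: t:T. ✓
Satisfying worlds: {s, t, v}.
So Box p fails at the other 1 world.

1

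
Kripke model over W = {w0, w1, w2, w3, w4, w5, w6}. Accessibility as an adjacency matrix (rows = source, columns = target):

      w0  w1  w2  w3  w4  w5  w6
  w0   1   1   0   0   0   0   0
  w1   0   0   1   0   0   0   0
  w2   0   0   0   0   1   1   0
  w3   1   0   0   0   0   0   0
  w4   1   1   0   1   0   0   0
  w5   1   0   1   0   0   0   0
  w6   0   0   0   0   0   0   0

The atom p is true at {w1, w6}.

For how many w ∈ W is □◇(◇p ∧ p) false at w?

w0: successors {w0, w1}; ◇(◇p ∧ p) there: w0:F, w1:F. ✗
w1: successors {w2}; ◇(◇p ∧ p) there: w2:F. ✗
w2: successors {w4, w5}; ◇(◇p ∧ p) there: w4:F, w5:F. ✗
w3: successors {w0}; ◇(◇p ∧ p) there: w0:F. ✗
w4: successors {w0, w1, w3}; ◇(◇p ∧ p) there: w0:F, w1:F, w3:F. ✗
w5: successors {w0, w2}; ◇(◇p ∧ p) there: w0:F, w2:F. ✗
w6: no successors, so □◇(◇p ∧ p) holds vacuously. ✓
Satisfying worlds: {w6}.
So □◇(◇p ∧ p) fails at the other 6 worlds.

6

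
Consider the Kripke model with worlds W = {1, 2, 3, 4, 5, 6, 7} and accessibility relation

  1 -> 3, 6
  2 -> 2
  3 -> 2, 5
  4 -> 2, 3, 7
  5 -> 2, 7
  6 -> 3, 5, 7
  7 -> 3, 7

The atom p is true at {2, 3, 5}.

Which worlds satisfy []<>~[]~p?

1: successors {3, 6}; <>~[]~p there: 3:T, 6:T. ✓
2: successors {2}; <>~[]~p there: 2:T. ✓
3: successors {2, 5}; <>~[]~p there: 2:T, 5:T. ✓
4: successors {2, 3, 7}; <>~[]~p there: 2:T, 3:T, 7:T. ✓
5: successors {2, 7}; <>~[]~p there: 2:T, 7:T. ✓
6: successors {3, 5, 7}; <>~[]~p there: 3:T, 5:T, 7:T. ✓
7: successors {3, 7}; <>~[]~p there: 3:T, 7:T. ✓

{1, 2, 3, 4, 5, 6, 7}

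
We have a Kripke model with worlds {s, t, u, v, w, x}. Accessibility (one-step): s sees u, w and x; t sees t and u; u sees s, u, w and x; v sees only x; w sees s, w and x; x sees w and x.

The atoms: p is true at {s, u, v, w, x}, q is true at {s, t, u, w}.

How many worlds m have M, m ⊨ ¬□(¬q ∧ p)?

5

s: □(¬q ∧ p) is F. ✓
t: □(¬q ∧ p) is F. ✓
u: □(¬q ∧ p) is F. ✓
v: □(¬q ∧ p) is T. ✗
w: □(¬q ∧ p) is F. ✓
x: □(¬q ∧ p) is F. ✓
Satisfying worlds: {s, t, u, w, x}.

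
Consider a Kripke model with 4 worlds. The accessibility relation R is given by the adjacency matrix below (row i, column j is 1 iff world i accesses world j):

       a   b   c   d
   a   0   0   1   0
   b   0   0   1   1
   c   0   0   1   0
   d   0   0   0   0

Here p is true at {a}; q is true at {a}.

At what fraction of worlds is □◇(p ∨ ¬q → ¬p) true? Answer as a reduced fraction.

3/4

a: successors {c}; ◇(p ∨ ¬q → ¬p) there: c:T. ✓
b: successors {c, d}; ◇(p ∨ ¬q → ¬p) there: c:T, d:F. ✗
c: successors {c}; ◇(p ∨ ¬q → ¬p) there: c:T. ✓
d: no successors, so □◇(p ∨ ¬q → ¬p) holds vacuously. ✓
That's 3 of 4 worlds, so 3/4.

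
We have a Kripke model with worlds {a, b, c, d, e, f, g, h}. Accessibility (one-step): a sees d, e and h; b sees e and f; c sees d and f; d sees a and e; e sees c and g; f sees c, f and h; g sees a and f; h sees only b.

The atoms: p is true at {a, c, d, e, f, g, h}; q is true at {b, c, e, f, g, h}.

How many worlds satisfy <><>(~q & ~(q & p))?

6

a: successors {d, e, h}; <>(~q & ~(q & p)) there: d:T, e:F, h:F. ✓
b: successors {e, f}; <>(~q & ~(q & p)) there: e:F, f:F. ✗
c: successors {d, f}; <>(~q & ~(q & p)) there: d:T, f:F. ✓
d: successors {a, e}; <>(~q & ~(q & p)) there: a:T, e:F. ✓
e: successors {c, g}; <>(~q & ~(q & p)) there: c:T, g:T. ✓
f: successors {c, f, h}; <>(~q & ~(q & p)) there: c:T, f:F, h:F. ✓
g: successors {a, f}; <>(~q & ~(q & p)) there: a:T, f:F. ✓
h: successors {b}; <>(~q & ~(q & p)) there: b:F. ✗
Satisfying worlds: {a, c, d, e, f, g}.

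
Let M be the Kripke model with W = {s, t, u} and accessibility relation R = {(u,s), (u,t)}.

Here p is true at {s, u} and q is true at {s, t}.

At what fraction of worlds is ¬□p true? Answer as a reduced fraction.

1/3

s: □p is T. ✗
t: □p is T. ✗
u: □p is F. ✓
That's 1 of 3 worlds, so 1/3.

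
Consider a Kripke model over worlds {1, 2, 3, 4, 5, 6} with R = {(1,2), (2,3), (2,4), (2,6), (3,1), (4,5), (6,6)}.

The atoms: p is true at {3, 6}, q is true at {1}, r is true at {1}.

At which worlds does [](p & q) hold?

{5}

1: successors {2}; p & q there: 2:F. ✗
2: successors {3, 4, 6}; p & q there: 3:F, 4:F, 6:F. ✗
3: successors {1}; p & q there: 1:F. ✗
4: successors {5}; p & q there: 5:F. ✗
5: no successors, so [](p & q) holds vacuously. ✓
6: successors {6}; p & q there: 6:F. ✗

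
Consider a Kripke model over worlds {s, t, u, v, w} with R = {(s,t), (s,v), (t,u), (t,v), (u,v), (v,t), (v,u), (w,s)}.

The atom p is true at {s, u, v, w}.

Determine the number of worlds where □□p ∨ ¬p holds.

2

s: □□p is F, ¬p is F. ✗
t: □□p is F, ¬p is T. ✓
u: □□p is F, ¬p is F. ✗
v: □□p is T, ¬p is F. ✓
w: □□p is F, ¬p is F. ✗
Satisfying worlds: {t, v}.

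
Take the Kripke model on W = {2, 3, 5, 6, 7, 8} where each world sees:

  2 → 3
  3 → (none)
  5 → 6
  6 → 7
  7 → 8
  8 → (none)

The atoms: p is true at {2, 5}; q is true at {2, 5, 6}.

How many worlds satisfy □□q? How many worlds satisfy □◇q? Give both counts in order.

For □□q:
2: successors {3}; □q there: 3:T. ✓
3: no successors, so □□q holds vacuously. ✓
5: successors {6}; □q there: 6:F. ✗
6: successors {7}; □q there: 7:F. ✗
7: successors {8}; □q there: 8:T. ✓
8: no successors, so □□q holds vacuously. ✓
— 4 worlds.
For □◇q:
2: successors {3}; ◇q there: 3:F. ✗
3: no successors, so □◇q holds vacuously. ✓
5: successors {6}; ◇q there: 6:F. ✗
6: successors {7}; ◇q there: 7:F. ✗
7: successors {8}; ◇q there: 8:F. ✗
8: no successors, so □◇q holds vacuously. ✓
— 2 worlds.

4 and 2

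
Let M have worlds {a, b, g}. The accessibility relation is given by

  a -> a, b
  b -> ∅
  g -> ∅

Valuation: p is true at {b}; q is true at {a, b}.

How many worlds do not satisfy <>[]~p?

a: successors {a, b}; []~p there: a:F, b:T. ✓
b: no successors, so <>[]~p fails. ✗
g: no successors, so <>[]~p fails. ✗
Satisfying worlds: {a}.
So <>[]~p fails at the other 2 worlds.

2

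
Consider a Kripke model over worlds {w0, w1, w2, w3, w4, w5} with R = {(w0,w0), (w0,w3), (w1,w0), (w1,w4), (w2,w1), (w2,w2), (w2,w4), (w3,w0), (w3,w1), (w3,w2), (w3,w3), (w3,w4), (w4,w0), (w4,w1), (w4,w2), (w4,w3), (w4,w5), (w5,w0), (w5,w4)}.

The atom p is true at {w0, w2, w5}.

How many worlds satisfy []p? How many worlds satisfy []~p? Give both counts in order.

0 and 0

For []p:
w0: successors {w0, w3}; p there: w0:T, w3:F. ✗
w1: successors {w0, w4}; p there: w0:T, w4:F. ✗
w2: successors {w1, w2, w4}; p there: w1:F, w2:T, w4:F. ✗
w3: successors {w0, w1, w2, w3, w4}; p there: w0:T, w1:F, w2:T, w3:F, w4:F. ✗
w4: successors {w0, w1, w2, w3, w5}; p there: w0:T, w1:F, w2:T, w3:F, w5:T. ✗
w5: successors {w0, w4}; p there: w0:T, w4:F. ✗
— 0 worlds.
For []~p:
w0: successors {w0, w3}; ~p there: w0:F, w3:T. ✗
w1: successors {w0, w4}; ~p there: w0:F, w4:T. ✗
w2: successors {w1, w2, w4}; ~p there: w1:T, w2:F, w4:T. ✗
w3: successors {w0, w1, w2, w3, w4}; ~p there: w0:F, w1:T, w2:F, w3:T, w4:T. ✗
w4: successors {w0, w1, w2, w3, w5}; ~p there: w0:F, w1:T, w2:F, w3:T, w5:F. ✗
w5: successors {w0, w4}; ~p there: w0:F, w4:T. ✗
— 0 worlds.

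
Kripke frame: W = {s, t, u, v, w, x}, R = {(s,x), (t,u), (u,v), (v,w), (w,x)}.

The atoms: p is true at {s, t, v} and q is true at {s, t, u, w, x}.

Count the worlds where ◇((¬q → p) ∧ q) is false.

2

s: successors {x}; (¬q → p) ∧ q there: x:T. ✓
t: successors {u}; (¬q → p) ∧ q there: u:T. ✓
u: successors {v}; (¬q → p) ∧ q there: v:F. ✗
v: successors {w}; (¬q → p) ∧ q there: w:T. ✓
w: successors {x}; (¬q → p) ∧ q there: x:T. ✓
x: no successors, so ◇((¬q → p) ∧ q) fails. ✗
Satisfying worlds: {s, t, v, w}.
So ◇((¬q → p) ∧ q) fails at the other 2 worlds.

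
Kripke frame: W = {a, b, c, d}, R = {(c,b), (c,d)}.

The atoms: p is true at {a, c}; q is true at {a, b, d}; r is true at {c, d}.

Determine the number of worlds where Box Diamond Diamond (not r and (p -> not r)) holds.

a: no successors, so Box Diamond Diamond (not r and (p -> not r)) holds vacuously. ✓
b: no successors, so Box Diamond Diamond (not r and (p -> not r)) holds vacuously. ✓
c: successors {b, d}; Diamond Diamond (not r and (p -> not r)) there: b:F, d:F. ✗
d: no successors, so Box Diamond Diamond (not r and (p -> not r)) holds vacuously. ✓
Satisfying worlds: {a, b, d}.

3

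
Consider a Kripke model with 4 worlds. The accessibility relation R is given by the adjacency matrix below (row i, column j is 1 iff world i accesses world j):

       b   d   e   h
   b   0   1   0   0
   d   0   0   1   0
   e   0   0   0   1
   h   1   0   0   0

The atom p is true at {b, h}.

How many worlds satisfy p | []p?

b: p is T, []p is F. ✓
d: p is F, []p is F. ✗
e: p is F, []p is T. ✓
h: p is T, []p is T. ✓
Satisfying worlds: {b, e, h}.

3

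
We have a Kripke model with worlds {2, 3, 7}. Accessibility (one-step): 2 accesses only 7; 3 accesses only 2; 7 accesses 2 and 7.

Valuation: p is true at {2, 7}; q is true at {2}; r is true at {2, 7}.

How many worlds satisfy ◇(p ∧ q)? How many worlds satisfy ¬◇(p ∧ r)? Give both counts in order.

2 and 0

For ◇(p ∧ q):
2: successors {7}; p ∧ q there: 7:F. ✗
3: successors {2}; p ∧ q there: 2:T. ✓
7: successors {2, 7}; p ∧ q there: 2:T, 7:F. ✓
— 2 worlds.
For ¬◇(p ∧ r):
2: ◇(p ∧ r) is T. ✗
3: ◇(p ∧ r) is T. ✗
7: ◇(p ∧ r) is T. ✗
— 0 worlds.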